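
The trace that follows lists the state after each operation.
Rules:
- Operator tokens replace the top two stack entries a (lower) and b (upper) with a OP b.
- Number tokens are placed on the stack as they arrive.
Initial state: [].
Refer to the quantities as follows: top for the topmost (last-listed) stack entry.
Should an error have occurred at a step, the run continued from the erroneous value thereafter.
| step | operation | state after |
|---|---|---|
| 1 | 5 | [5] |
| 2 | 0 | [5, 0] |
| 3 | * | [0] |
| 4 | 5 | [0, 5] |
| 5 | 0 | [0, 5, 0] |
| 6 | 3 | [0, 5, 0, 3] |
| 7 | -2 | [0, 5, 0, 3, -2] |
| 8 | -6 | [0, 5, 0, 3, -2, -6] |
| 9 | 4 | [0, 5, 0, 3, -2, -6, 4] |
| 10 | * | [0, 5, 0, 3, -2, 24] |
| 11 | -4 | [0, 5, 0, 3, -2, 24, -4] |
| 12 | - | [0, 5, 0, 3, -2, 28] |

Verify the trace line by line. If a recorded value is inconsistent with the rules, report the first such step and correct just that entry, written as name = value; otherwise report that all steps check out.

step 10, top = -24

Step 1: push 5: top = 5 — consistent with the trace.
Step 2: push 0: top = 0 — same as recorded.
Step 3: 5 * 0 = 0 — same as recorded.
Step 4: push 5: top = 5 — matches.
Step 5: push 0: top = 0 — matches.
Step 6: push 3: top = 3 — checks out.
Step 7: push -2: top = -2 — no discrepancy.
Step 8: push -6: top = -6 — confirmed correct.
Step 9: push 4: top = 4 — checks out.
Step 10: -6 * 4 = -24 — the trace disagrees here.
So the first discrepancy is step 10, where the right value is top = -24.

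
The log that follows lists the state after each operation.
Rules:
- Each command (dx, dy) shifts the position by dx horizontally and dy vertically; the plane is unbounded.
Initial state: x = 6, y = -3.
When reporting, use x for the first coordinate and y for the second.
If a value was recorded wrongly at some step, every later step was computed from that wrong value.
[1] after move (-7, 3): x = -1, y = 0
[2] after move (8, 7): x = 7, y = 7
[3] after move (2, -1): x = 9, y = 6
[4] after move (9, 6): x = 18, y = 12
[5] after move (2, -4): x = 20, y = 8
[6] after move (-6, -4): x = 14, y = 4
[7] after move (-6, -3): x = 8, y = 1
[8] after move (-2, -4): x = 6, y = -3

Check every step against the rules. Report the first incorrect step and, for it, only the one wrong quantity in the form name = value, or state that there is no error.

no error

Step 1: x = 6 + (-7) = -1, y = -3 + (3) = 0 — matches.
Step 2: x = -1 + (8) = 7, y = 0 + (7) = 7 — consistent with the log.
Step 3: x = 7 + (2) = 9, y = 7 + (-1) = 6 — verified.
Step 4: x = 9 + (9) = 18, y = 6 + (6) = 12 — in agreement.
Step 5: x = 18 + (2) = 20, y = 12 + (-4) = 8 — consistent with the log.
Step 6: x = 20 + (-6) = 14, y = 8 + (-4) = 4 — in agreement.
Step 7: x = 14 + (-6) = 8, y = 4 + (-3) = 1 — checks out.
Step 8: x = 8 + (-2) = 6, y = 1 + (-4) = -3 — consistent with the log.
The recomputation confirms every line.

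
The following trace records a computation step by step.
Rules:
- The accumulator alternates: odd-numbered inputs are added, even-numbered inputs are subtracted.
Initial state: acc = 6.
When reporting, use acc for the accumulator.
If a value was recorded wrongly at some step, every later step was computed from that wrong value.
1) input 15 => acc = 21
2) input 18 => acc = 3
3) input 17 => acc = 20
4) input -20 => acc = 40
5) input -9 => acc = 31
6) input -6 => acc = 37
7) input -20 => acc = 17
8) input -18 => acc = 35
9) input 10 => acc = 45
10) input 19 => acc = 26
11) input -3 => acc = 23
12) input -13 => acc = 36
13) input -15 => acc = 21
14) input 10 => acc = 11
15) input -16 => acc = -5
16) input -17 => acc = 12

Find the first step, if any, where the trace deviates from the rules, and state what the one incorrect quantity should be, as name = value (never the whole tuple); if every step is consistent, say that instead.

no error

1. acc = 6 + 15 = 21 (consistent with the trace)
2. acc = 21 - 18 = 3 (exactly as logged)
3. acc = 3 + 17 = 20 (verified)
4. acc = 20 - -20 = 40 (no discrepancy)
5. acc = 40 + -9 = 31 (consistent with the trace)
6. acc = 31 - -6 = 37 (matches)
7. acc = 37 + -20 = 17 (checks out)
8. acc = 17 - -18 = 35 (confirmed correct)
9. acc = 35 + 10 = 45 (no discrepancy)
10. acc = 45 - 19 = 26 (no discrepancy)
11. acc = 26 + -3 = 23 (matches)
12. acc = 23 - -13 = 36 (confirmed correct)
13. acc = 36 + -15 = 21 (agrees with the trace)
14. acc = 21 - 10 = 11 (checks out)
15. acc = 11 + -16 = -5 (no discrepancy)
16. acc = -5 - -17 = 12 (exactly as logged)
Every step is consistent.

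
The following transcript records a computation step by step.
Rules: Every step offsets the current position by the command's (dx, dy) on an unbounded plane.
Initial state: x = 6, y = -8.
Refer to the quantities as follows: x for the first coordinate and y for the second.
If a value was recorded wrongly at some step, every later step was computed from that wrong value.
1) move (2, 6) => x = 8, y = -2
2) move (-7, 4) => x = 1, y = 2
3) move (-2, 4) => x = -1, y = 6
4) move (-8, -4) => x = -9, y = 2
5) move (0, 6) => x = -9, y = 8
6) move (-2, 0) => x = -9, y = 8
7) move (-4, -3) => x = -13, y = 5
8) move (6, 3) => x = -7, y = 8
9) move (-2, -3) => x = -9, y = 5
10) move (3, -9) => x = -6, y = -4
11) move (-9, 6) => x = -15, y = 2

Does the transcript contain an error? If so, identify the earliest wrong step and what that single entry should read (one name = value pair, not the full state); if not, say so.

step 6, x = -11

1. x = 6 + (2) = 8, y = -8 + (6) = -2 (agrees with the transcript)
2. x = 8 + (-7) = 1, y = -2 + (4) = 2 (confirmed correct)
3. x = 1 + (-2) = -1, y = 2 + (4) = 6 (no discrepancy)
4. x = -1 + (-8) = -9, y = 6 + (-4) = 2 (matches)
5. x = -9 + (0) = -9, y = 2 + (6) = 8 (in agreement)
6. x = -9 + (-2) = -11, y = 8 + (0) = 8 (this is not what the transcript shows)
First deviation found at step 6; the corrected entry is x = -11.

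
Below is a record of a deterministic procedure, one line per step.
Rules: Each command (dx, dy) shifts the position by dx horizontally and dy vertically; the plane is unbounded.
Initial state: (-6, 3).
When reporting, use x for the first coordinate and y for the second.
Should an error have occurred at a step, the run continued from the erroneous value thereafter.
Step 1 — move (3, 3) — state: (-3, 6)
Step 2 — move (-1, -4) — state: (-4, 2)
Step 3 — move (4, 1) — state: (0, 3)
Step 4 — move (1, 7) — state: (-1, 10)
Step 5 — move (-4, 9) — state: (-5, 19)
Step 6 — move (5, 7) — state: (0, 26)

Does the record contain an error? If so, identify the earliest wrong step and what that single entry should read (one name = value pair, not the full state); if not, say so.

step 1: x = -6 + (3) = -3, y = 3 + (3) = 6 -> matches
step 2: x = -3 + (-1) = -4, y = 6 + (-4) = 2 -> verified
step 3: x = -4 + (4) = 0, y = 2 + (1) = 3 -> checks out
step 4: x = 0 + (1) = 1, y = 3 + (7) = 10 -> the recorded entry deviates here
Conclusion: step 4 carries the first error; the entry should be x = 1.

step 4, x = 1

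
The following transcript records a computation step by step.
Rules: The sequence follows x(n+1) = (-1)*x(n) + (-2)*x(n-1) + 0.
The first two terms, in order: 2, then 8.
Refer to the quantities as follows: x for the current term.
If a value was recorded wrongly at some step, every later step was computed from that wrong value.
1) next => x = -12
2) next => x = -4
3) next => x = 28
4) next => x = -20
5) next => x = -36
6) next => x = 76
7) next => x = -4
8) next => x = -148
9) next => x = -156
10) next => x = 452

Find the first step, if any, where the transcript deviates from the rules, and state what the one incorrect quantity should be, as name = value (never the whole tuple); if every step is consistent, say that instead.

step 9, x = 156

Step 1: x = -1*(8) + (-2)*(2) + (0) = -12 — in agreement.
Step 2: x = -1*(-12) + (-2)*(8) + (0) = -4 — exactly as logged.
Step 3: x = -1*(-4) + (-2)*(-12) + (0) = 28 — checks out.
Step 4: x = -1*(28) + (-2)*(-4) + (0) = -20 — exactly as logged.
Step 5: x = -1*(-20) + (-2)*(28) + (0) = -36 — same as recorded.
Step 6: x = -1*(-36) + (-2)*(-20) + (0) = 76 — consistent with the transcript.
Step 7: x = -1*(76) + (-2)*(-36) + (0) = -4 — matches.
Step 8: x = -1*(-4) + (-2)*(76) + (0) = -148 — in agreement.
Step 9: x = -1*(-148) + (-2)*(-4) + (0) = 156 — first mismatch against the transcript.
That makes step 9 the first incorrect line — x = 156 is what it should show.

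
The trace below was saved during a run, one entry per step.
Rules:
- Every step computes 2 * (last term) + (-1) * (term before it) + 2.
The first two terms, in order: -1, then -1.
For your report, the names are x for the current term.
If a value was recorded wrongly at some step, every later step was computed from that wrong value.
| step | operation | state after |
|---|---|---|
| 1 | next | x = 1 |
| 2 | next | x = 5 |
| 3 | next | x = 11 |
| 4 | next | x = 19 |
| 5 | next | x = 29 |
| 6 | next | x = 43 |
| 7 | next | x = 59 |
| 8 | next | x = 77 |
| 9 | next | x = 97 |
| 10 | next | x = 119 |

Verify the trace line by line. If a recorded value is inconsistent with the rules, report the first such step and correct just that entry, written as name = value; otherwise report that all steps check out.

1. x = 2*(-1) + (-1)*(-1) + (2) = 1 (verified)
2. x = 2*(1) + (-1)*(-1) + (2) = 5 (same as recorded)
3. x = 2*(5) + (-1)*(1) + (2) = 11 (agrees with the trace)
4. x = 2*(11) + (-1)*(5) + (2) = 19 (no discrepancy)
5. x = 2*(19) + (-1)*(11) + (2) = 29 (consistent with the trace)
6. x = 2*(29) + (-1)*(19) + (2) = 41 (first mismatch against the trace)
First incorrect step: 6; the correct value is x = 41.

step 6, x = 41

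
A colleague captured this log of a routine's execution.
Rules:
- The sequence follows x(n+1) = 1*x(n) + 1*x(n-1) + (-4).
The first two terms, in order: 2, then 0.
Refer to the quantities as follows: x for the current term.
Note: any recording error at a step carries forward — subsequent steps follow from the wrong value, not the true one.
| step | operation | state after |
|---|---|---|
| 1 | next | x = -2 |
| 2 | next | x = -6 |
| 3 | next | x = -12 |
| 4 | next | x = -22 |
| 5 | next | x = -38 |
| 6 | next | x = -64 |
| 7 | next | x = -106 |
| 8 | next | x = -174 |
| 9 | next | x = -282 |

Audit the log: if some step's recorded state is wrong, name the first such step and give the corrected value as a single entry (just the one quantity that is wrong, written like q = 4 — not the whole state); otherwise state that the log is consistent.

step 1: x = 1*(0) + (1)*(2) + (-4) = -2 -> exactly as logged
step 2: x = 1*(-2) + (1)*(0) + (-4) = -6 -> verified
step 3: x = 1*(-6) + (1)*(-2) + (-4) = -12 -> exactly as logged
step 4: x = 1*(-12) + (1)*(-6) + (-4) = -22 -> no discrepancy
step 5: x = 1*(-22) + (1)*(-12) + (-4) = -38 -> verified
step 6: x = 1*(-38) + (1)*(-22) + (-4) = -64 -> consistent with the log
step 7: x = 1*(-64) + (1)*(-38) + (-4) = -106 -> same as recorded
step 8: x = 1*(-106) + (1)*(-64) + (-4) = -174 -> confirmed correct
step 9: x = 1*(-174) + (1)*(-106) + (-4) = -284 -> this is not what the log shows
The audit stops at step 9: the recorded entry is wrong and should be x = -284.

step 9, x = -284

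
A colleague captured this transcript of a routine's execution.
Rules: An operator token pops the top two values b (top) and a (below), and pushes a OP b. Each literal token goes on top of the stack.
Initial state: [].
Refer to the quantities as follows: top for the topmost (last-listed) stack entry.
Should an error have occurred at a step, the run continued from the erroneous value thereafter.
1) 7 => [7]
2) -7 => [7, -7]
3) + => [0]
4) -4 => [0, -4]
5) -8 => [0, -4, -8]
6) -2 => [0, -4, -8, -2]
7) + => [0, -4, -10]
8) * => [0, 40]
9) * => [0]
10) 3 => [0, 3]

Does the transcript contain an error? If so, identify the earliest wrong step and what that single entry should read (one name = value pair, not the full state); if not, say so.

Recomputing the run from the initial state:
step 1: [7]
step 2: [7, -7]
step 3: [0]
step 4: [0, -4]
step 5: [0, -4, -8]
step 6: [0, -4, -8, -2]
step 7: [0, -4, -10]
step 8: [0, 40]
step 9: [0]
step 10: [0, 3]
This matches the transcript at every step.

no error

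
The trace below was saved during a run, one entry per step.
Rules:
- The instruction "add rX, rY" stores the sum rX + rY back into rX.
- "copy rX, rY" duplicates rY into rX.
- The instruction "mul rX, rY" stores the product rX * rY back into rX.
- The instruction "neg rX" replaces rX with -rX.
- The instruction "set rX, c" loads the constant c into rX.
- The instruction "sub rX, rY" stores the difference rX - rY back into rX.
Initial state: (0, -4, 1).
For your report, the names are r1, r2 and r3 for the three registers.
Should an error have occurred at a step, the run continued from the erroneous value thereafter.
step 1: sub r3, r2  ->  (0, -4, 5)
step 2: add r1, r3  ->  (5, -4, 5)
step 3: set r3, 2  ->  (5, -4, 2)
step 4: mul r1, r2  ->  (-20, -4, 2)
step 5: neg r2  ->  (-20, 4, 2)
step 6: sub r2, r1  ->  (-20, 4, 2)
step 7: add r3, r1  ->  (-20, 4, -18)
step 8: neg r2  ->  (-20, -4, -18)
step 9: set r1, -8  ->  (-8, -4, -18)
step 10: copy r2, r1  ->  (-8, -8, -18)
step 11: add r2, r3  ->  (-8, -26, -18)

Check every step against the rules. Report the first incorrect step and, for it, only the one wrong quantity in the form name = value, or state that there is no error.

Step 1: r3 = 1 - -4 = 5 — agrees with the trace.
Step 2: r1 = 0 + 5 = 5 — exactly as logged.
Step 3: r3 = 2 — no discrepancy.
Step 4: r1 = 5 * -4 = -20 — same as recorded.
Step 5: r2 = -(-4) = 4 — matches.
Step 6: r2 = 4 - -20 = 24 — the recorded entry deviates here.
Conclusion: step 6 carries the first error; the entry should be r2 = 24.

step 6, r2 = 24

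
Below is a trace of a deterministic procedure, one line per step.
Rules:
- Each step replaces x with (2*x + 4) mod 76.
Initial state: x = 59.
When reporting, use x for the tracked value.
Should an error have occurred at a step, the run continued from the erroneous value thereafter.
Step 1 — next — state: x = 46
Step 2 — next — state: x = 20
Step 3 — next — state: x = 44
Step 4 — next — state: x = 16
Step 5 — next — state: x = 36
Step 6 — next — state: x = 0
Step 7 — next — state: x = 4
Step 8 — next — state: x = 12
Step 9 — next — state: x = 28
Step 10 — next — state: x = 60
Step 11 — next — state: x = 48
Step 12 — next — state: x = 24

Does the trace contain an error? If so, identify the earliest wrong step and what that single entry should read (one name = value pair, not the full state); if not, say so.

no error

1. x = (2*59 + 4) mod 76 = 46 (consistent with the trace)
2. x = (2*46 + 4) mod 76 = 20 (in agreement)
3. x = (2*20 + 4) mod 76 = 44 (agrees with the trace)
4. x = (2*44 + 4) mod 76 = 16 (verified)
5. x = (2*16 + 4) mod 76 = 36 (confirmed correct)
6. x = (2*36 + 4) mod 76 = 0 (verified)
7. x = (2*0 + 4) mod 76 = 4 (matches)
8. x = (2*4 + 4) mod 76 = 12 (exactly as logged)
9. x = (2*12 + 4) mod 76 = 28 (in agreement)
10. x = (2*28 + 4) mod 76 = 60 (confirmed correct)
11. x = (2*60 + 4) mod 76 = 48 (checks out)
12. x = (2*48 + 4) mod 76 = 24 (in agreement)
The recomputation confirms every line.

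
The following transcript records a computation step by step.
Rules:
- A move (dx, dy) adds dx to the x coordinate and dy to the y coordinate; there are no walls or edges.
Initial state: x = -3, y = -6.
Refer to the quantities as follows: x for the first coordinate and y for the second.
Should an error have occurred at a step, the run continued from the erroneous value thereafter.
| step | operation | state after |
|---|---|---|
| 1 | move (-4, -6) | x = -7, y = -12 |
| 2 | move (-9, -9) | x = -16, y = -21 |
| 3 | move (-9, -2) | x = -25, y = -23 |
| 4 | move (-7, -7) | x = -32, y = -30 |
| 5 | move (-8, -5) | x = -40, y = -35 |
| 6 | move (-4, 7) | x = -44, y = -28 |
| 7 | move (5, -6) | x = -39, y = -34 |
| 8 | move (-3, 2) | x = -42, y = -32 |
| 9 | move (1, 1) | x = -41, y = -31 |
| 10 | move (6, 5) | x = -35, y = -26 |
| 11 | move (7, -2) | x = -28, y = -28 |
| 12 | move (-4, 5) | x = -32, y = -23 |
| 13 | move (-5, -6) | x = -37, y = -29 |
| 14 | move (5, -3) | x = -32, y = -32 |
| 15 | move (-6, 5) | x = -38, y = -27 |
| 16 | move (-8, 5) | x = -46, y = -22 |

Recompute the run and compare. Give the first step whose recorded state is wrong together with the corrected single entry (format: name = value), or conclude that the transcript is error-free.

no error

1. x = -3 + (-4) = -7, y = -6 + (-6) = -12 (confirmed correct)
2. x = -7 + (-9) = -16, y = -12 + (-9) = -21 (in agreement)
3. x = -16 + (-9) = -25, y = -21 + (-2) = -23 (agrees with the transcript)
4. x = -25 + (-7) = -32, y = -23 + (-7) = -30 (consistent with the transcript)
5. x = -32 + (-8) = -40, y = -30 + (-5) = -35 (no discrepancy)
6. x = -40 + (-4) = -44, y = -35 + (7) = -28 (same as recorded)
7. x = -44 + (5) = -39, y = -28 + (-6) = -34 (in agreement)
8. x = -39 + (-3) = -42, y = -34 + (2) = -32 (matches)
9. x = -42 + (1) = -41, y = -32 + (1) = -31 (agrees with the transcript)
10. x = -41 + (6) = -35, y = -31 + (5) = -26 (confirmed correct)
11. x = -35 + (7) = -28, y = -26 + (-2) = -28 (same as recorded)
12. x = -28 + (-4) = -32, y = -28 + (5) = -23 (matches)
13. x = -32 + (-5) = -37, y = -23 + (-6) = -29 (confirmed correct)
14. x = -37 + (5) = -32, y = -29 + (-3) = -32 (same as recorded)
15. x = -32 + (-6) = -38, y = -32 + (5) = -27 (no discrepancy)
16. x = -38 + (-8) = -46, y = -27 + (5) = -22 (in agreement)
Each recorded entry agrees with the recomputation.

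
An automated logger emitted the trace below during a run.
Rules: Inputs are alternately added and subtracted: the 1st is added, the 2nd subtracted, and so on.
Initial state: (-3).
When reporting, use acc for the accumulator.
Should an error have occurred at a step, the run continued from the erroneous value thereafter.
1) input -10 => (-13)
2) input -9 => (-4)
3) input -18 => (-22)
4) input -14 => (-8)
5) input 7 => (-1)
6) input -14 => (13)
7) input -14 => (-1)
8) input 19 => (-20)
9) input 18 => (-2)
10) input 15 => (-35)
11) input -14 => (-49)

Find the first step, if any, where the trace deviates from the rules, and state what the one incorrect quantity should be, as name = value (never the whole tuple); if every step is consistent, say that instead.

step 10, acc = -17

1. acc = -3 + -10 = -13 (checks out)
2. acc = -13 - -9 = -4 (exactly as logged)
3. acc = -4 + -18 = -22 (same as recorded)
4. acc = -22 - -14 = -8 (matches)
5. acc = -8 + 7 = -1 (no discrepancy)
6. acc = -1 - -14 = 13 (agrees with the trace)
7. acc = 13 + -14 = -1 (verified)
8. acc = -1 - 19 = -20 (in agreement)
9. acc = -20 + 18 = -2 (consistent with the trace)
10. acc = -2 - 15 = -17 (the recorded entry deviates here)
That makes step 10 the first incorrect line — acc = -17 is what it should show.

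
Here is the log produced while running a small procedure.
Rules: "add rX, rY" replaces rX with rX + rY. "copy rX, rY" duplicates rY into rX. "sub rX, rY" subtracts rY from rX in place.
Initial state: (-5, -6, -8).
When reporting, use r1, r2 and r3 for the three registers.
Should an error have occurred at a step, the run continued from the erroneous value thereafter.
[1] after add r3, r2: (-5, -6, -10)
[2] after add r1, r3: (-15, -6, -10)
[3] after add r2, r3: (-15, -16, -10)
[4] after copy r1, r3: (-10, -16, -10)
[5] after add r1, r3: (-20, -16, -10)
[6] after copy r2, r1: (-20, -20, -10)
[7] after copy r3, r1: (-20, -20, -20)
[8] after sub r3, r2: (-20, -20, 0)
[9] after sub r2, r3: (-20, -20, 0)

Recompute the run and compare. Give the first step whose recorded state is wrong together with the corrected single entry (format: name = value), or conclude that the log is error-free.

step 1, r3 = -14

Recomputing the run from the initial state:
step 1: r1 = -5, r2 = -6, r3 = -14
step 2: r1 = -19, r2 = -6, r3 = -14
step 3: r1 = -19, r2 = -20, r3 = -14
step 4: r1 = -14, r2 = -20, r3 = -14
step 5: r1 = -28, r2 = -20, r3 = -14
step 6: r1 = -28, r2 = -28, r3 = -14
step 7: r1 = -28, r2 = -28, r3 = -28
step 8: r1 = -28, r2 = -28, r3 = 0
step 9: r1 = -28, r2 = -28, r3 = 0
The first disagreement with the log is at step 1, where the value should be r3 = -14.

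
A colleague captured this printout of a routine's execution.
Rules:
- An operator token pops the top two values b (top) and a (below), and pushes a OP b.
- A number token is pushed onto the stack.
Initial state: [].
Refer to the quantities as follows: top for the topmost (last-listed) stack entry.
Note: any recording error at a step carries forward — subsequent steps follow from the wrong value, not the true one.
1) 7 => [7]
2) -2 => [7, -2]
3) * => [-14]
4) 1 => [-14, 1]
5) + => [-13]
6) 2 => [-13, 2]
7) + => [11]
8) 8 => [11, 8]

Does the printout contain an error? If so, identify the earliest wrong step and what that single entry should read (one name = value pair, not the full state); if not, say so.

Recomputing the run from the initial state:
step 1: [7]
step 2: [7, -2]
step 3: [-14]
step 4: [-14, 1]
step 5: [-13]
step 6: [-13, 2]
step 7: [-11]
step 8: [-11, 8]
The first disagreement with the printout is at step 7, where the value should be top = -11.

step 7, top = -11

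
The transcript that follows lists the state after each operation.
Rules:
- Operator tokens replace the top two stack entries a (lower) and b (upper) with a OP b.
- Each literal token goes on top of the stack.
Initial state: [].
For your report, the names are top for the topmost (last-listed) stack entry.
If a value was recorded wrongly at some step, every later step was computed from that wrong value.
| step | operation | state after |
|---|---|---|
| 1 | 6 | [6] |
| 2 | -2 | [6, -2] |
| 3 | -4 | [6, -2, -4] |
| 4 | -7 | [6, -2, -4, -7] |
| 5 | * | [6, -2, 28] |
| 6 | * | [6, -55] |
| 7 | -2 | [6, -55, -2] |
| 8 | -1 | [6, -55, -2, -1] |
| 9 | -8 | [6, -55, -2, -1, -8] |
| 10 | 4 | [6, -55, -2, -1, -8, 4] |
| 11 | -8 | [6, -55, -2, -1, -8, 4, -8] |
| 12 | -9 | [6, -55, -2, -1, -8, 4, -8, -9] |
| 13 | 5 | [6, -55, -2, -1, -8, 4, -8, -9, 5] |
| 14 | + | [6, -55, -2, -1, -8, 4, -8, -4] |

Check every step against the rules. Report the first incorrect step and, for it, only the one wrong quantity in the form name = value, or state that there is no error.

step 6, top = -56

1. push 6: top = 6 (verified)
2. push -2: top = -2 (matches)
3. push -4: top = -4 (confirmed correct)
4. push -7: top = -7 (checks out)
5. -4 * -7 = 28 (same as recorded)
6. -2 * 28 = -56 (the entry is off here)
That makes step 6 the first incorrect line — top = -56 is what it should show.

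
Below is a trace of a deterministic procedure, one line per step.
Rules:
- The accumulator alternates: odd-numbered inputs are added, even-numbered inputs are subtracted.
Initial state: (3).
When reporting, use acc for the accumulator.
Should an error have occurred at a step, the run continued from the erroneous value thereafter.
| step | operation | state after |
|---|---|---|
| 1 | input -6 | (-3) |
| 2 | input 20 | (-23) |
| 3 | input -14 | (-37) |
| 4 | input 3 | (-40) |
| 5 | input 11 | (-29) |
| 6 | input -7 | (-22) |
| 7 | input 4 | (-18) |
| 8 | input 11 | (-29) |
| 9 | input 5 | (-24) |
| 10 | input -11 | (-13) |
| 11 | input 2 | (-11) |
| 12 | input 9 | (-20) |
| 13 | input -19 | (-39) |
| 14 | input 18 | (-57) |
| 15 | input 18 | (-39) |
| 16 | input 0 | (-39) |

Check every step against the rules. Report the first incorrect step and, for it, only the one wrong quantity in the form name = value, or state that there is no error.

no error

step 1: acc = 3 + -6 = -3 -> matches
step 2: acc = -3 - 20 = -23 -> no discrepancy
step 3: acc = -23 + -14 = -37 -> checks out
step 4: acc = -37 - 3 = -40 -> consistent with the trace
step 5: acc = -40 + 11 = -29 -> verified
step 6: acc = -29 - -7 = -22 -> confirmed correct
step 7: acc = -22 + 4 = -18 -> matches
step 8: acc = -18 - 11 = -29 -> in agreement
step 9: acc = -29 + 5 = -24 -> matches
step 10: acc = -24 - -11 = -13 -> same as recorded
step 11: acc = -13 + 2 = -11 -> in agreement
step 12: acc = -11 - 9 = -20 -> matches
step 13: acc = -20 + -19 = -39 -> confirmed correct
step 14: acc = -39 - 18 = -57 -> checks out
step 15: acc = -57 + 18 = -39 -> verified
step 16: acc = -39 - 0 = -39 -> agrees with the trace
Every step is consistent.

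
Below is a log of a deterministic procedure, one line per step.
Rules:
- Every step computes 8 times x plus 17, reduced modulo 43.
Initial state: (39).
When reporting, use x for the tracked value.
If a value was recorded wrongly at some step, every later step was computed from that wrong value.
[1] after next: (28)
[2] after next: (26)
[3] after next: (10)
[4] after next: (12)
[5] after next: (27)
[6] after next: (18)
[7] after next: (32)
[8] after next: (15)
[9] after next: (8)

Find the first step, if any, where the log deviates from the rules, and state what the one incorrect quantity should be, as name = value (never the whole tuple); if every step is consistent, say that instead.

step 4, x = 11

Recomputing the run from the initial state:
step 1: x = 28
step 2: x = 26
step 3: x = 10
step 4: x = 11
step 5: x = 19
step 6: x = 40
step 7: x = 36
step 8: x = 4
step 9: x = 6
The first disagreement with the log is at step 4, where the value should be x = 11.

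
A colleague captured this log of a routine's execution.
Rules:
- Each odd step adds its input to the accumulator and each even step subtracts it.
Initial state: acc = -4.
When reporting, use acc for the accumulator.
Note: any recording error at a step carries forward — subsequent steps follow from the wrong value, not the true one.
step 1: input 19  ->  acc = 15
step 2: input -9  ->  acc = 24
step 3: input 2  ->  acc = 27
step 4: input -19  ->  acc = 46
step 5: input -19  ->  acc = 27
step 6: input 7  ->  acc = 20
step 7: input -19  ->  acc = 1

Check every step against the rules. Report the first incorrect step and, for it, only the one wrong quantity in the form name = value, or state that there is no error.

step 3, acc = 26

Step 1: acc = -4 + 19 = 15 — checks out.
Step 2: acc = 15 - -9 = 24 — agrees with the log.
Step 3: acc = 24 + 2 = 26 — this is not what the log shows.
First deviation found at step 3; the corrected entry is acc = 26.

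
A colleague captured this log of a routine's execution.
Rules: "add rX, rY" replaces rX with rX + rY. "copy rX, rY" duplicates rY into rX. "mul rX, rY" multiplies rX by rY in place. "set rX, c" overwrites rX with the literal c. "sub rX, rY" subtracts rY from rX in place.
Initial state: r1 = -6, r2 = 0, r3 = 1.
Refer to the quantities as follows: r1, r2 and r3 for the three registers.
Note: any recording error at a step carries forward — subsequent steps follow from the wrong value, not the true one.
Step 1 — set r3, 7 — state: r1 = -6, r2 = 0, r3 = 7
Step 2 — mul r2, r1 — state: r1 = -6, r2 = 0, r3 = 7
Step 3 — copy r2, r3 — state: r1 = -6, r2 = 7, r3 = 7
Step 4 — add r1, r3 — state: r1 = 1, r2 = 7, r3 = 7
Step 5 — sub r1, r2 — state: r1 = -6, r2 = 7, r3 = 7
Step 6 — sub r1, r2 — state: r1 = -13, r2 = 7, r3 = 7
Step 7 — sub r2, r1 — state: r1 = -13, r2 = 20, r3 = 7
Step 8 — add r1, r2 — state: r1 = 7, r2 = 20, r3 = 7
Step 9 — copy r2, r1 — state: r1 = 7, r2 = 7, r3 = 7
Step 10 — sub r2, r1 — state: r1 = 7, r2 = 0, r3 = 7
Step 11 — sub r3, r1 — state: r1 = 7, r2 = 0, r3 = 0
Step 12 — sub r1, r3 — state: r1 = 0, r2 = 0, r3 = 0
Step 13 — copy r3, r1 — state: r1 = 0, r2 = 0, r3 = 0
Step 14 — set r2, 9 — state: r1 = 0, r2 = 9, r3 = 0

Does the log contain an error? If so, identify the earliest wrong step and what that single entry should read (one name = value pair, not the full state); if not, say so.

1. r3 = 7 (checks out)
2. r2 = 0 * -6 = 0 (consistent with the log)
3. r2 = 7 (no discrepancy)
4. r1 = -6 + 7 = 1 (checks out)
5. r1 = 1 - 7 = -6 (consistent with the log)
6. r1 = -6 - 7 = -13 (in agreement)
7. r2 = 7 - -13 = 20 (consistent with the log)
8. r1 = -13 + 20 = 7 (checks out)
9. r2 = 7 (consistent with the log)
10. r2 = 7 - 7 = 0 (no discrepancy)
11. r3 = 7 - 7 = 0 (matches)
12. r1 = 7 - 0 = 7 (not what was recorded)
The audit stops at step 12: the recorded entry is wrong and should be r1 = 7.

step 12, r1 = 7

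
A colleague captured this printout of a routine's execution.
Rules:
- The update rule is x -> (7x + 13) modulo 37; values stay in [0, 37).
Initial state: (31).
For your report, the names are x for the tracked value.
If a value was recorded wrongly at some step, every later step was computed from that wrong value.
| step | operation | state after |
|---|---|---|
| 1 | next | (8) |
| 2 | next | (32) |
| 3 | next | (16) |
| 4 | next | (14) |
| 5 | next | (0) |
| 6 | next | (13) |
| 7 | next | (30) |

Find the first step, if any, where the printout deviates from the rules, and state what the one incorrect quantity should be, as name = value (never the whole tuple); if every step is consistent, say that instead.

step 3, x = 15

step 1: x = (7*31 + 13) mod 37 = 8 -> exactly as logged
step 2: x = (7*8 + 13) mod 37 = 32 -> no discrepancy
step 3: x = (7*32 + 13) mod 37 = 15 -> the entry is off here
First deviation found at step 3; the corrected entry is x = 15.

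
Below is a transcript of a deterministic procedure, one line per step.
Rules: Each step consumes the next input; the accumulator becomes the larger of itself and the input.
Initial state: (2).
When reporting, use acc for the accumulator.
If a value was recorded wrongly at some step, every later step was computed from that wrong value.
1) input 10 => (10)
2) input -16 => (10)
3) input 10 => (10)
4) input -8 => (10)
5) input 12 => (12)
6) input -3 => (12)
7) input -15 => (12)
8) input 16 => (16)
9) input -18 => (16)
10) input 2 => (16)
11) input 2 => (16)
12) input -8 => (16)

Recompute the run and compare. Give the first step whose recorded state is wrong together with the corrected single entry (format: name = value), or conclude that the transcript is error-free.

no error

Recomputing the run from the initial state:
step 1: acc = 10
step 2: acc = 10
step 3: acc = 10
step 4: acc = 10
step 5: acc = 12
step 6: acc = 12
step 7: acc = 12
step 8: acc = 16
step 9: acc = 16
step 10: acc = 16
step 11: acc = 16
step 12: acc = 16
This matches the transcript at every step.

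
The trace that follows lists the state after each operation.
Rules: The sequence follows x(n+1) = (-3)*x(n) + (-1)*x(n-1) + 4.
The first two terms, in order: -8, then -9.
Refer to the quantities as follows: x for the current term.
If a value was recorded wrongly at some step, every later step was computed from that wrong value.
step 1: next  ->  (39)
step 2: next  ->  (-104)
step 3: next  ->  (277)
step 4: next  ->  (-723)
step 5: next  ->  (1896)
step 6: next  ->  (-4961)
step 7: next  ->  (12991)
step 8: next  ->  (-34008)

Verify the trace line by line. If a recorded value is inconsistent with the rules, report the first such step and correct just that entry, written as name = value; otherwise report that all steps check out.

no error

Recomputing the run from the initial state:
step 1: x = 39
step 2: x = -104
step 3: x = 277
step 4: x = -723
step 5: x = 1896
step 6: x = -4961
step 7: x = 12991
step 8: x = -34008
This matches the trace at every step.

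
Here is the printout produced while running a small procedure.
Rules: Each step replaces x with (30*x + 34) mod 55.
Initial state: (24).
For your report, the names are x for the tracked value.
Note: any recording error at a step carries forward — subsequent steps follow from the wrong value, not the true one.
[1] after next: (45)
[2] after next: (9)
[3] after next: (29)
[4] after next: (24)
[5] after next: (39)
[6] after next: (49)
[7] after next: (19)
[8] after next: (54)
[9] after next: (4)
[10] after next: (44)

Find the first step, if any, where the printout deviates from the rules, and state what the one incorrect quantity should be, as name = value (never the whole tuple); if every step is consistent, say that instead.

Recomputing the run from the initial state:
step 1: x = 39
step 2: x = 49
step 3: x = 19
step 4: x = 54
step 5: x = 4
step 6: x = 44
step 7: x = 34
step 8: x = 9
step 9: x = 29
step 10: x = 24
The first disagreement with the printout is at step 1, where the value should be x = 39.

step 1, x = 39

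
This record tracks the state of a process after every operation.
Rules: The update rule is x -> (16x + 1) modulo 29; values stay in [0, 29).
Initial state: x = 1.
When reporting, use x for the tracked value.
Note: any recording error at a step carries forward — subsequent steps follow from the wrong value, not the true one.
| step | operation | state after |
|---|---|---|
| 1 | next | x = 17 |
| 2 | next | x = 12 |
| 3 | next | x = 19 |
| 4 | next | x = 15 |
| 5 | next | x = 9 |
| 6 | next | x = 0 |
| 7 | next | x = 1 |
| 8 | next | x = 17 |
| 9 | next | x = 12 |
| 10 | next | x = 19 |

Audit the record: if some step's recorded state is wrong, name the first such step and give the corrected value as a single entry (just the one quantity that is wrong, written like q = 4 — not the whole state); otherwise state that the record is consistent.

no error

1. x = (16*1 + 1) mod 29 = 17 (matches)
2. x = (16*17 + 1) mod 29 = 12 (consistent with the record)
3. x = (16*12 + 1) mod 29 = 19 (in agreement)
4. x = (16*19 + 1) mod 29 = 15 (no discrepancy)
5. x = (16*15 + 1) mod 29 = 9 (same as recorded)
6. x = (16*9 + 1) mod 29 = 0 (matches)
7. x = (16*0 + 1) mod 29 = 1 (exactly as logged)
8. x = (16*1 + 1) mod 29 = 17 (exactly as logged)
9. x = (16*17 + 1) mod 29 = 12 (no discrepancy)
10. x = (16*12 + 1) mod 29 = 19 (no discrepancy)
All steps check out; nothing to correct.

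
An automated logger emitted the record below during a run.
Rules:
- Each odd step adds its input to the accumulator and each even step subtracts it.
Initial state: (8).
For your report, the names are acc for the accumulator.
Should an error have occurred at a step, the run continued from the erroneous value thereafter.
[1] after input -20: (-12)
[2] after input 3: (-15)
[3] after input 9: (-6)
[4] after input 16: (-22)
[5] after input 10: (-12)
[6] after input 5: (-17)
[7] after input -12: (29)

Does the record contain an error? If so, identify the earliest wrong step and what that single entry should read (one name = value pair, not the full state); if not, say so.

step 7, acc = -29

Recomputing the run from the initial state:
step 1: acc = -12
step 2: acc = -15
step 3: acc = -6
step 4: acc = -22
step 5: acc = -12
step 6: acc = -17
step 7: acc = -29
The first disagreement with the record is at step 7, where the value should be acc = -29.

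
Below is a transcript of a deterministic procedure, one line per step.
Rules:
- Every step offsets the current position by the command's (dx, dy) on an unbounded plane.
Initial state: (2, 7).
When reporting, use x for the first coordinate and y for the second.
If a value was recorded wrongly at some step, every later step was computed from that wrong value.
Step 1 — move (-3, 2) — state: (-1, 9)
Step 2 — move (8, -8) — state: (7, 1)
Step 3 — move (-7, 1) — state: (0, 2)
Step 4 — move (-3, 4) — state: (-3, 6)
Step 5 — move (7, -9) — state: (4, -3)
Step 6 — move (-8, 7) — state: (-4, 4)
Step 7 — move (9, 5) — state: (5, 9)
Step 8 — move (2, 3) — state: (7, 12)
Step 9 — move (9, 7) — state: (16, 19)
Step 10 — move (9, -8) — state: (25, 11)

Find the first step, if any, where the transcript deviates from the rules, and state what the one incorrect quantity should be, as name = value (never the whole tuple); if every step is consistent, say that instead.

step 1: x = 2 + (-3) = -1, y = 7 + (2) = 9 -> verified
step 2: x = -1 + (8) = 7, y = 9 + (-8) = 1 -> confirmed correct
step 3: x = 7 + (-7) = 0, y = 1 + (1) = 2 -> consistent with the transcript
step 4: x = 0 + (-3) = -3, y = 2 + (4) = 6 -> agrees with the transcript
step 5: x = -3 + (7) = 4, y = 6 + (-9) = -3 -> matches
step 6: x = 4 + (-8) = -4, y = -3 + (7) = 4 -> matches
step 7: x = -4 + (9) = 5, y = 4 + (5) = 9 -> in agreement
step 8: x = 5 + (2) = 7, y = 9 + (3) = 12 -> verified
step 9: x = 7 + (9) = 16, y = 12 + (7) = 19 -> matches
step 10: x = 16 + (9) = 25, y = 19 + (-8) = 11 -> same as recorded
All steps check out; nothing to correct.

no error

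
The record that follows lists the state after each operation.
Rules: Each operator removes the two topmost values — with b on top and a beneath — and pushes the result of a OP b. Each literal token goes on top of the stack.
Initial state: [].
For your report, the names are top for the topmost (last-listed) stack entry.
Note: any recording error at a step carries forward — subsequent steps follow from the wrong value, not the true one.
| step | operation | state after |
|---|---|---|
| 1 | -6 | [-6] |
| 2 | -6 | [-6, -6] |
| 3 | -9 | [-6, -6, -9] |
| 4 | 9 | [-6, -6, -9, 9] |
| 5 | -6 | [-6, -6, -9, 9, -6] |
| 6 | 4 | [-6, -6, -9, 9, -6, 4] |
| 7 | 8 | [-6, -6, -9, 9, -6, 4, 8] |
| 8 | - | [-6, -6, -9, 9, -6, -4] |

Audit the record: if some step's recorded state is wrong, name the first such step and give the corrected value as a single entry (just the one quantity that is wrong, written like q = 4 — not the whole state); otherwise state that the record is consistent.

no error

Recomputing the run from the initial state:
step 1: [-6]
step 2: [-6, -6]
step 3: [-6, -6, -9]
step 4: [-6, -6, -9, 9]
step 5: [-6, -6, -9, 9, -6]
step 6: [-6, -6, -9, 9, -6, 4]
step 7: [-6, -6, -9, 9, -6, 4, 8]
step 8: [-6, -6, -9, 9, -6, -4]
This matches the record at every step.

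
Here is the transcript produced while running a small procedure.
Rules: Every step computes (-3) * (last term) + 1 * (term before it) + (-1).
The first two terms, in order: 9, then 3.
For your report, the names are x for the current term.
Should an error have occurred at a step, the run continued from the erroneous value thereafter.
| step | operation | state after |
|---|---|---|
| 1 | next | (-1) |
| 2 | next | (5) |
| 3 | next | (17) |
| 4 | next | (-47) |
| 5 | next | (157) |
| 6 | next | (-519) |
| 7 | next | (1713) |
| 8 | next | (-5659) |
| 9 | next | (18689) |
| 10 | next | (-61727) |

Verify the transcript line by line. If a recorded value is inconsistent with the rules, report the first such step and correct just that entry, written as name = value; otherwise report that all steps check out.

Step 1: x = -3*(3) + (1)*(9) + (-1) = -1 — matches.
Step 2: x = -3*(-1) + (1)*(3) + (-1) = 5 — in agreement.
Step 3: x = -3*(5) + (1)*(-1) + (-1) = -17 — the transcript disagrees here.
So the first discrepancy is step 3, where the right value is x = -17.

step 3, x = -17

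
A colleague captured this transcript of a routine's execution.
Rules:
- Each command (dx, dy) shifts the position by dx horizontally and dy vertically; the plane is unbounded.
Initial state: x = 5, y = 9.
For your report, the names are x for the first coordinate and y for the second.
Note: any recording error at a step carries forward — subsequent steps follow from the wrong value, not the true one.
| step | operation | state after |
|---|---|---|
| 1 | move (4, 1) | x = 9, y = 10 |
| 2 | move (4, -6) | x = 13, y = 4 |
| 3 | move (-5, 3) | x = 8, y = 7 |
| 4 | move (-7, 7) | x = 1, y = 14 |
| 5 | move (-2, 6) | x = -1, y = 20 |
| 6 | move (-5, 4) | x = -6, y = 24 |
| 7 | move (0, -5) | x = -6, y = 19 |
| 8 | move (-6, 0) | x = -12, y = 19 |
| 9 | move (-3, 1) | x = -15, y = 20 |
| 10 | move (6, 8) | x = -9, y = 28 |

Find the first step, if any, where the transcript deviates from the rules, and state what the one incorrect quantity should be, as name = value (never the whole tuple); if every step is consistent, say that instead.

no error

Step 1: x = 5 + (4) = 9, y = 9 + (1) = 10 — agrees with the transcript.
Step 2: x = 9 + (4) = 13, y = 10 + (-6) = 4 — confirmed correct.
Step 3: x = 13 + (-5) = 8, y = 4 + (3) = 7 — verified.
Step 4: x = 8 + (-7) = 1, y = 7 + (7) = 14 — consistent with the transcript.
Step 5: x = 1 + (-2) = -1, y = 14 + (6) = 20 — same as recorded.
Step 6: x = -1 + (-5) = -6, y = 20 + (4) = 24 — checks out.
Step 7: x = -6 + (0) = -6, y = 24 + (-5) = 19 — in agreement.
Step 8: x = -6 + (-6) = -12, y = 19 + (0) = 19 — matches.
Step 9: x = -12 + (-3) = -15, y = 19 + (1) = 20 — checks out.
Step 10: x = -15 + (6) = -9, y = 20 + (8) = 28 — matches.
All steps check out; nothing to correct.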